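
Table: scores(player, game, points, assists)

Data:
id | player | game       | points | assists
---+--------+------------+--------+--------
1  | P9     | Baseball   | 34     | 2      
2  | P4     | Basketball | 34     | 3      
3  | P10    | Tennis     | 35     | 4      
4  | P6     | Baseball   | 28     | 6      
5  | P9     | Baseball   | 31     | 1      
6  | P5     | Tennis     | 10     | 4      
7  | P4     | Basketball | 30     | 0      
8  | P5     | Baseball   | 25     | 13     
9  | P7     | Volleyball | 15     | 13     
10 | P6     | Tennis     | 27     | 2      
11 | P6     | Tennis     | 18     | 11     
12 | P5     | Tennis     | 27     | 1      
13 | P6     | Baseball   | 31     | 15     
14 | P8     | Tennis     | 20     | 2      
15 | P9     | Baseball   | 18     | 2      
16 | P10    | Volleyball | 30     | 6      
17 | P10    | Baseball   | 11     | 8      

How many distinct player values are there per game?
SELECT game, COUNT(DISTINCT player)
FROM scores
GROUP BY game

Result:
  Baseball: 4 distinct
  Basketball: 1 distinct
  Tennis: 4 distinct
  Volleyball: 2 distinct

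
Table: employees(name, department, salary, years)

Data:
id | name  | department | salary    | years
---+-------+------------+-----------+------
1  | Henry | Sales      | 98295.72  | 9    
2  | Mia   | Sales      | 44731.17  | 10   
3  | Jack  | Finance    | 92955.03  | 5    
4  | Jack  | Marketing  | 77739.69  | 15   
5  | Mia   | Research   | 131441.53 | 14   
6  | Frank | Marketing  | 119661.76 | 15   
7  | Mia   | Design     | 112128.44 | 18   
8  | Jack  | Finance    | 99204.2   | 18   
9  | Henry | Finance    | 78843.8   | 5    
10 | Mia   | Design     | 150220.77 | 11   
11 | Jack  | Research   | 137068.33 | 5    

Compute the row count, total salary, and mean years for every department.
SELECT department,
       COUNT(*) as cnt,
       SUM(salary) as total_salary,
       AVG(years) as avg_years
FROM employees
GROUP BY department

Result:
  Design: 2 records, 262349.21 total salary, 14.50 avg years
  Finance: 3 records, 271003.03 total salary, 9.33 avg years
  Marketing: 2 records, 197401.45 total salary, 15.00 avg years
  Research: 2 records, 268509.86 total salary, 9.50 avg years
  Sales: 2 records, 143026.89 total salary, 9.50 avg years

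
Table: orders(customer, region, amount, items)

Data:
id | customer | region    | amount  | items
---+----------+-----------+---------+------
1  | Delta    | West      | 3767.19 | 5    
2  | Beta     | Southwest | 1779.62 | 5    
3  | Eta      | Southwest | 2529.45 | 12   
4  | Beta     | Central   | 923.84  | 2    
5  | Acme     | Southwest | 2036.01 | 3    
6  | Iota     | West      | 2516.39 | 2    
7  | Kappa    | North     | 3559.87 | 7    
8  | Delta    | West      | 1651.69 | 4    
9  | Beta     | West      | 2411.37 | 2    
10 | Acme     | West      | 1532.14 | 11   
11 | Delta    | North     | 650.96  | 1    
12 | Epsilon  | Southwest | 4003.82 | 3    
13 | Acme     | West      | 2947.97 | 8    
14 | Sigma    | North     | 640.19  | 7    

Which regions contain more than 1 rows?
SELECT region, COUNT(*) as cnt
FROM orders
GROUP BY region
HAVING COUNT(*) > 1

Result:
  North: 3
  Southwest: 4
  West: 6

Note: HAVING filters groups after aggregation, WHERE filters rows before.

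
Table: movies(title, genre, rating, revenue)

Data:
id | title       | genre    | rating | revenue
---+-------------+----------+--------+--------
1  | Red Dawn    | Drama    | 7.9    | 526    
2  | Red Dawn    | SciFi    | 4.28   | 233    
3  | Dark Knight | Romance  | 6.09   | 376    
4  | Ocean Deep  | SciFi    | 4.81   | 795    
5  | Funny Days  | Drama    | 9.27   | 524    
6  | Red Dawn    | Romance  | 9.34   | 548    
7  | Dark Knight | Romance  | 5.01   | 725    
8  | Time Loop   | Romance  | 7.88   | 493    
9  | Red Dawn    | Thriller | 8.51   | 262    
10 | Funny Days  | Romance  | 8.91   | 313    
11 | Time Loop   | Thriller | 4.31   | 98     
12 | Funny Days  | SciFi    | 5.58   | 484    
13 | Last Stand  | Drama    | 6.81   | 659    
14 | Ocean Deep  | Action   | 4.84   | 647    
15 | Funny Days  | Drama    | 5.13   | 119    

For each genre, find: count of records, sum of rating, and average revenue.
SELECT genre,
       COUNT(*) as cnt,
       SUM(rating) as total_rating,
       AVG(revenue) as avg_revenue
FROM movies
GROUP BY genre

Result:
  Action: 1 records, 4.84 total rating, 647.00 avg revenue
  Drama: 4 records, 29.11 total rating, 457.00 avg revenue
  Romance: 5 records, 37.23 total rating, 491.00 avg revenue
  SciFi: 3 records, 14.67 total rating, 504.00 avg revenue
  Thriller: 2 records, 12.82 total rating, 180.00 avg revenue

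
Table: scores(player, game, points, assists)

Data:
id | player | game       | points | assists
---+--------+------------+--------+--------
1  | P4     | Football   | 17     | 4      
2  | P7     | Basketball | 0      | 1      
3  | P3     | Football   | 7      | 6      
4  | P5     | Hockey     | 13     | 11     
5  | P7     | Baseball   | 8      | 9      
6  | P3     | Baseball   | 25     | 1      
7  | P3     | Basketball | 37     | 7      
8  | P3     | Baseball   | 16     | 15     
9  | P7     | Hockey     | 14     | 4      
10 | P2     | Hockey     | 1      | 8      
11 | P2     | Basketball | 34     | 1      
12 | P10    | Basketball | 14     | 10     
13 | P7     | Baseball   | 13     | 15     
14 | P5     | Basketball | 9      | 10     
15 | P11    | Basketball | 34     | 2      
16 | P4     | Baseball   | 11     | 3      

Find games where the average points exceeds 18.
SELECT game, AVG(points)
FROM scores
GROUP BY game
HAVING AVG(points) > 18

Result:
  Basketball: avg=21.33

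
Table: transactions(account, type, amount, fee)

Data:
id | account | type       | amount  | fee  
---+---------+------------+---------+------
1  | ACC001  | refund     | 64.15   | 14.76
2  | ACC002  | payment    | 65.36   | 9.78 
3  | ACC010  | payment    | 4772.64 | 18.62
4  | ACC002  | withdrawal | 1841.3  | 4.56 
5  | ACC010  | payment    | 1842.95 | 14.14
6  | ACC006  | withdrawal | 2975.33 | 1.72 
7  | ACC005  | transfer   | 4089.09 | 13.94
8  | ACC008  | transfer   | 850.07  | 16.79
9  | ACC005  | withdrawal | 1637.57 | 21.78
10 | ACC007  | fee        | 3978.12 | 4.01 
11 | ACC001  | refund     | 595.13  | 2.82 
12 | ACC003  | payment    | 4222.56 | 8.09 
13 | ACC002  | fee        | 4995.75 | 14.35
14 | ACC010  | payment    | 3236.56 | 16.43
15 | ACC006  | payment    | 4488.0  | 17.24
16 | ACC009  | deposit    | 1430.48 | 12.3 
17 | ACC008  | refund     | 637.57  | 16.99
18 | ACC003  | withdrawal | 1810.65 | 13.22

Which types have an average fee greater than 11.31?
SELECT type, AVG(fee)
FROM transactions
GROUP BY type
HAVING AVG(fee) > 11.31

Result:
  deposit: avg=12.30
  payment: avg=14.05
  refund: avg=11.52
  transfer: avg=15.37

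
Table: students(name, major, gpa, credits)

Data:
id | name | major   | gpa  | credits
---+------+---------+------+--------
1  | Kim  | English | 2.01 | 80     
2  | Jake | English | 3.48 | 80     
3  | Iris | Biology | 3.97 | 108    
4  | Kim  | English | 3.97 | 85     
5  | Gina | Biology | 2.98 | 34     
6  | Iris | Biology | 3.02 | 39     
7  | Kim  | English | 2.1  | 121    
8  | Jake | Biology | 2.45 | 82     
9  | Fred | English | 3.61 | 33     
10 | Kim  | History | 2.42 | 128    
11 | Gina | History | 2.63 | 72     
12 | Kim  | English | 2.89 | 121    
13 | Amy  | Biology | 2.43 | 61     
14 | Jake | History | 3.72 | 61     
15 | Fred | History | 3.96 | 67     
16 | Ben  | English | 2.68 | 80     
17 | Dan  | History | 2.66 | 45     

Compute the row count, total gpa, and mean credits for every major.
SELECT major,
       COUNT(*) as cnt,
       SUM(gpa) as total_gpa,
       AVG(credits) as avg_credits
FROM students
GROUP BY major

Result:
  Biology: 5 records, 14.85 total gpa, 64.80 avg credits
  English: 7 records, 20.74 total gpa, 85.71 avg credits
  History: 5 records, 15.39 total gpa, 74.60 avg credits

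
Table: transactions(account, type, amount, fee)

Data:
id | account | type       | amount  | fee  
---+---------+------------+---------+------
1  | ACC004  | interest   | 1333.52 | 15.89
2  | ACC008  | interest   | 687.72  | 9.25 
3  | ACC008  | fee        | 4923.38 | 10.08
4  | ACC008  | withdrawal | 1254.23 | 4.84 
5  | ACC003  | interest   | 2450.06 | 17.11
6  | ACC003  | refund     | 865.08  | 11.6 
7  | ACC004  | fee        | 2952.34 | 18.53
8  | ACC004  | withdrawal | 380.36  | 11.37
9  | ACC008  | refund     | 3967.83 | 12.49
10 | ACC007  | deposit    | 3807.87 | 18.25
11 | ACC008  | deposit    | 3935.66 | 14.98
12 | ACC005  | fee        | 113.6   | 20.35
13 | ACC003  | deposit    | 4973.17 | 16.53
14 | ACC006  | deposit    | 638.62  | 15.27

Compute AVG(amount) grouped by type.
SELECT type, AVG(amount) as result
FROM transactions
GROUP BY type

Result:
  deposit: 3338.83
  fee: 2663.11
  interest: 1490.43
  refund: 2416.46
  withdrawal: 817.30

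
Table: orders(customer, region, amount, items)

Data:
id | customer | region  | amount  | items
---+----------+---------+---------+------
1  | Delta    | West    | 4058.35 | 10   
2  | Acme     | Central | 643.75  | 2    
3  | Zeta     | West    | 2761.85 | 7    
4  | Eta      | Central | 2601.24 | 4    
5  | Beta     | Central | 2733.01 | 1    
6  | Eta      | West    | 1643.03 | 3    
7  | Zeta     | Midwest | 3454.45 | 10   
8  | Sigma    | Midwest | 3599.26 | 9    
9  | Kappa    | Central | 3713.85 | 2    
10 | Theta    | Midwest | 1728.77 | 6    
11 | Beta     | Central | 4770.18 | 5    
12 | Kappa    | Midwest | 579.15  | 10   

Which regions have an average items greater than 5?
SELECT region, AVG(items)
FROM orders
GROUP BY region
HAVING AVG(items) > 5

Result:
  Midwest: avg=8.75
  West: avg=6.67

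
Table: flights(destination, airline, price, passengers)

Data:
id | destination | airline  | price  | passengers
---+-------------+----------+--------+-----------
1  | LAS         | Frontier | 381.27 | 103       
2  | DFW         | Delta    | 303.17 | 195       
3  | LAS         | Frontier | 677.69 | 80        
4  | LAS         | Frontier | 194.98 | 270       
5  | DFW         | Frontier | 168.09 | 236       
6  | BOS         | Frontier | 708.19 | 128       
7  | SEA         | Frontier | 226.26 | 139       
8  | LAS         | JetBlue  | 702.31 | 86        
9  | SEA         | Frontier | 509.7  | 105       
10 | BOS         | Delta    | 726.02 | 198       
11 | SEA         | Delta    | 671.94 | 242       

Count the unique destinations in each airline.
SELECT airline, COUNT(DISTINCT destination)
FROM flights
GROUP BY airline

Result:
  Delta: 3 distinct
  Frontier: 4 distinct
  JetBlue: 1 distinct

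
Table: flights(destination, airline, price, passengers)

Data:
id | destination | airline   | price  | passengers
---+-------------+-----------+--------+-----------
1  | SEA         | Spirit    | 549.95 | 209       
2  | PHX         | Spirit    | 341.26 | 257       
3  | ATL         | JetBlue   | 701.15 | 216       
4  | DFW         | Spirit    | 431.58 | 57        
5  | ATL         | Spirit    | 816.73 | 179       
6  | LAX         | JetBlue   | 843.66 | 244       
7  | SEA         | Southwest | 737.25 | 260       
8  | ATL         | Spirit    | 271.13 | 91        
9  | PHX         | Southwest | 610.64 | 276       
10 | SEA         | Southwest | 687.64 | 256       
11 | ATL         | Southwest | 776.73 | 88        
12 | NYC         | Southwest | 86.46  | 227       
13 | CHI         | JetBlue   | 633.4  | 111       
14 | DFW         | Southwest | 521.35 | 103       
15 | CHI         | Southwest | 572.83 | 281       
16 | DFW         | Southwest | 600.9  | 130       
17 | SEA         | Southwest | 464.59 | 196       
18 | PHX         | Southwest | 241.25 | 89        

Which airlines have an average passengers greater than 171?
SELECT airline, AVG(passengers)
FROM flights
GROUP BY airline
HAVING AVG(passengers) > 171

Result:
  JetBlue: avg=190.33
  Southwest: avg=190.60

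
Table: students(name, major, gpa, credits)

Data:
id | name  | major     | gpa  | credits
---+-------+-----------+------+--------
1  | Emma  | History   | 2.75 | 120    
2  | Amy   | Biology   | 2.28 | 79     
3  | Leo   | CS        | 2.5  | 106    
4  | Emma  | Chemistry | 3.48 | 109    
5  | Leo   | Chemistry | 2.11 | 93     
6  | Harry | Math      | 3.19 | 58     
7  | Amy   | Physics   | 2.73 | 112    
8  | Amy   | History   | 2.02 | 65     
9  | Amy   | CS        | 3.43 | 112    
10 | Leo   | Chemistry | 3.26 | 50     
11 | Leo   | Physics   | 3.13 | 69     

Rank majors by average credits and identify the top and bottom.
SELECT major, AVG(credits)
FROM students
GROUP BY major
ORDER BY AVG(credits)

All groups:
  Math: 58.00
  Biology: 79.00
  Chemistry: 84.00
  Physics: 90.50
  History: 92.50
  CS: 109.00

Highest: CS (109.00)
Lowest: Math (58.00)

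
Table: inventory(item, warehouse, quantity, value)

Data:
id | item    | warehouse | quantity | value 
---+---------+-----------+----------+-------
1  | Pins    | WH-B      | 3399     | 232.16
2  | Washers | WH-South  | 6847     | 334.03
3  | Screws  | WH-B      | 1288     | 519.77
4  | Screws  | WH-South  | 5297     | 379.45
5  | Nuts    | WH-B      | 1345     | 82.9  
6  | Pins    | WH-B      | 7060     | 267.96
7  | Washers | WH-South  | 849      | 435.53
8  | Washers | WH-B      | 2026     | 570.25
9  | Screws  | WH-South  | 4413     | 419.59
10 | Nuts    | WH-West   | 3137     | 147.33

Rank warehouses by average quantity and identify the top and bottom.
SELECT warehouse, AVG(quantity)
FROM inventory
GROUP BY warehouse
ORDER BY AVG(quantity)

All groups:
  WH-B: 3023.60
  WH-West: 3137.00
  WH-South: 4351.50

Highest: WH-South (4351.50)
Lowest: WH-B (3023.60)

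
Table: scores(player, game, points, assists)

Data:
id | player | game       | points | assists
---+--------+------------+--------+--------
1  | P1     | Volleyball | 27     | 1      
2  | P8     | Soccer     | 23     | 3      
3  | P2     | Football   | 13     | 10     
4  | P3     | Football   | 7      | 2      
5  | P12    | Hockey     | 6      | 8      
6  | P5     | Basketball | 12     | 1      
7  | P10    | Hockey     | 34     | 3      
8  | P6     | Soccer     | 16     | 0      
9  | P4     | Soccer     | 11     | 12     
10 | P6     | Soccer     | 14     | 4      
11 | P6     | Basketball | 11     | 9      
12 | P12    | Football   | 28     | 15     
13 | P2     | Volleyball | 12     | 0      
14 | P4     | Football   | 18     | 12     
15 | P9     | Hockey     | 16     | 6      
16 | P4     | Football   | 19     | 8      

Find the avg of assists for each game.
SELECT game, AVG(assists) as result
FROM scores
GROUP BY game

Result:
  Basketball: 5.00
  Football: 9.40
  Hockey: 5.67
  Soccer: 4.75
  Volleyball: 0.50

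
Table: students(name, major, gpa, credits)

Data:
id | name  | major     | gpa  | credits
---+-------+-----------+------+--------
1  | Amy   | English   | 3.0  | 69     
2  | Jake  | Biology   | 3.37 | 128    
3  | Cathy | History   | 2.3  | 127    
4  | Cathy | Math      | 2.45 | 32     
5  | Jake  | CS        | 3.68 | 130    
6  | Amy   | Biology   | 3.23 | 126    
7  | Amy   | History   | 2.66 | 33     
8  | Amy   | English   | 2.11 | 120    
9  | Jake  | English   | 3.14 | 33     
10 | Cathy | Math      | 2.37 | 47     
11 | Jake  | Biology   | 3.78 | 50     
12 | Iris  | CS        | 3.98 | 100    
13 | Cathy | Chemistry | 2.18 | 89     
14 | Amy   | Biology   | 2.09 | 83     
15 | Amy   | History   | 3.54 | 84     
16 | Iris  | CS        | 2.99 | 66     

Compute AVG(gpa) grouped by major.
SELECT major, AVG(gpa) as result
FROM students
GROUP BY major

Result:
  Biology: 3.12
  CS: 3.55
  Chemistry: 2.18
  English: 2.75
  History: 2.83
  Math: 2.41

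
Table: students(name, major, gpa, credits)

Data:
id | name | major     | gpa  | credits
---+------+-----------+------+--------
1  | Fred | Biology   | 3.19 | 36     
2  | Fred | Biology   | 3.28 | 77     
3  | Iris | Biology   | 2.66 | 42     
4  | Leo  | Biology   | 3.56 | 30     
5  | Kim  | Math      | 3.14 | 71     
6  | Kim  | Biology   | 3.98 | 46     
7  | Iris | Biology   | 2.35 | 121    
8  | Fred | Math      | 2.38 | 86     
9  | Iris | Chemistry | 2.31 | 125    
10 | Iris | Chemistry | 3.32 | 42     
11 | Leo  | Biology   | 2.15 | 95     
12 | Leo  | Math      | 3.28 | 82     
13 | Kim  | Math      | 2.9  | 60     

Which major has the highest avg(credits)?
SELECT major, AVG(credits) as val
FROM students
GROUP BY major
ORDER BY val DESC
LIMIT 1

Result: Chemistry with avg(credits) = 83.50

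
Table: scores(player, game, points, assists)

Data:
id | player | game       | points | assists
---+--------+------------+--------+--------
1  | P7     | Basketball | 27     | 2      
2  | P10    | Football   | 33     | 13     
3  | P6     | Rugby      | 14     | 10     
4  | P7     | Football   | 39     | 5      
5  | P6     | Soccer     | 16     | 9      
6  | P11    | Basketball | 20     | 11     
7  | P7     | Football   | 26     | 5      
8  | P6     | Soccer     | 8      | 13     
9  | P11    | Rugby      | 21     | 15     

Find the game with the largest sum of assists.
SELECT game, SUM(assists) as val
FROM scores
GROUP BY game
ORDER BY val DESC
LIMIT 1

Result: Rugby with sum(assists) = 25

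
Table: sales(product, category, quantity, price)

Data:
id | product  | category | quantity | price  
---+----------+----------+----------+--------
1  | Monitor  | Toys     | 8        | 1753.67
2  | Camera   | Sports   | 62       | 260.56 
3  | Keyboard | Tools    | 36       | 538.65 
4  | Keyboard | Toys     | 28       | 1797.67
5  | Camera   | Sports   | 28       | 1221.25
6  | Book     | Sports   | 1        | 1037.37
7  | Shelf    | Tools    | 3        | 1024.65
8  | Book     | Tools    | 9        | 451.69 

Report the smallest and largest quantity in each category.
SELECT category, MIN(quantity), MAX(quantity)
FROM sales
GROUP BY category

Result:
  Sports: min=1, max=62
  Tools: min=3, max=36
  Toys: min=8, max=28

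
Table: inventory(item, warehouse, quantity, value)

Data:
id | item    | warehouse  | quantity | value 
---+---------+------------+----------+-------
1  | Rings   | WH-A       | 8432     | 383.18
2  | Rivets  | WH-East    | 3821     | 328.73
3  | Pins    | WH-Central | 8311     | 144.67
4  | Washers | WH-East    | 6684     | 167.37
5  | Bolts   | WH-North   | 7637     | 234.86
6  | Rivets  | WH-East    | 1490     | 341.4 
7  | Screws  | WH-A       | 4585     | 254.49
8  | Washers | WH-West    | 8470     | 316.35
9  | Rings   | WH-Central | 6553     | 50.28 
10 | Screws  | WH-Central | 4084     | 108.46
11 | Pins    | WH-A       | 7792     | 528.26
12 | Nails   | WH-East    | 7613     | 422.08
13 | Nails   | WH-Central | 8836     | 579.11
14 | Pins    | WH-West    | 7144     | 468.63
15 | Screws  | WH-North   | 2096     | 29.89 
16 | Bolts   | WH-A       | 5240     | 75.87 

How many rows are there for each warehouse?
SELECT warehouse, COUNT(*) as count
FROM inventory
GROUP BY warehouse

Result:
  WH-A: 4
  WH-Central: 4
  WH-East: 4
  WH-North: 2
  WH-West: 2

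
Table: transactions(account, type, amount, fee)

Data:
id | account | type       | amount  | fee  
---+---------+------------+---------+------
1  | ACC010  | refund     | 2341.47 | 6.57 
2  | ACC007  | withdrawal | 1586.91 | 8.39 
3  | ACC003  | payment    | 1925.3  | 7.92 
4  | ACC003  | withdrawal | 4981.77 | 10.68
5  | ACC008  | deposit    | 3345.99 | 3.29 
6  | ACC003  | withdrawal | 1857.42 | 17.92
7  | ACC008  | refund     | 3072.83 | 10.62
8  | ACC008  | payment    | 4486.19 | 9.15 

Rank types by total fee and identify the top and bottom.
SELECT type, SUM(fee)
FROM transactions
GROUP BY type
ORDER BY SUM(fee)

All groups:
  deposit: 3.29
  payment: 17.07
  refund: 17.19
  withdrawal: 36.99

Highest: withdrawal (36.99)
Lowest: deposit (3.29)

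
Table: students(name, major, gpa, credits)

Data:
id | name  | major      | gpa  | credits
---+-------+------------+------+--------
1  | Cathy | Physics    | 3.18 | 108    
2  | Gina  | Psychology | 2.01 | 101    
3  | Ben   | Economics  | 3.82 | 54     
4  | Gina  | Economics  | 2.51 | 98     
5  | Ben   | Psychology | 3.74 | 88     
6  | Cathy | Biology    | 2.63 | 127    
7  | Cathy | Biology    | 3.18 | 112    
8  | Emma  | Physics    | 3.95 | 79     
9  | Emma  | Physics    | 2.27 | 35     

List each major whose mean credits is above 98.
SELECT major, AVG(credits)
FROM students
GROUP BY major
HAVING AVG(credits) > 98

Result:
  Biology: avg=119.50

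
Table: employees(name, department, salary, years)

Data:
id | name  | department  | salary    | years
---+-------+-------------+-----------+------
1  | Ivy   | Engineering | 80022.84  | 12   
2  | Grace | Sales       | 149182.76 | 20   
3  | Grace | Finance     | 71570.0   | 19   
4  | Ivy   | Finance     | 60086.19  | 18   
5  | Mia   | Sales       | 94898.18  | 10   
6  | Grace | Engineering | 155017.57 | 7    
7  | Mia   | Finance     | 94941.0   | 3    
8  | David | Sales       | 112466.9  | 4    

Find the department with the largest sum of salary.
SELECT department, SUM(salary) as val
FROM employees
GROUP BY department
ORDER BY val DESC
LIMIT 1

Result: Sales with sum(salary) = 356547.84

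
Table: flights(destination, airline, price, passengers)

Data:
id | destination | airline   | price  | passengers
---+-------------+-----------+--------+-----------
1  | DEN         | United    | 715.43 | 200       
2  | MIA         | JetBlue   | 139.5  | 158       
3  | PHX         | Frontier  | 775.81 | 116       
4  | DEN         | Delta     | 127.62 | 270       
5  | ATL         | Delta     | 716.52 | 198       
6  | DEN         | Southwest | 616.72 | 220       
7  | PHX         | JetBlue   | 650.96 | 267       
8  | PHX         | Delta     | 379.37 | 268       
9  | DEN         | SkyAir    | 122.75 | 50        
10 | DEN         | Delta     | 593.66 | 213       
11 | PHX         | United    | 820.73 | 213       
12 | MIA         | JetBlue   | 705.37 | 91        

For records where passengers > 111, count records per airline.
SELECT airline, COUNT(*)
FROM flights
WHERE passengers > 111
GROUP BY airline

Note: WHERE filters rows before grouping.

Result:
  Delta: 4
  Frontier: 1
  JetBlue: 2
  Southwest: 1
  United: 2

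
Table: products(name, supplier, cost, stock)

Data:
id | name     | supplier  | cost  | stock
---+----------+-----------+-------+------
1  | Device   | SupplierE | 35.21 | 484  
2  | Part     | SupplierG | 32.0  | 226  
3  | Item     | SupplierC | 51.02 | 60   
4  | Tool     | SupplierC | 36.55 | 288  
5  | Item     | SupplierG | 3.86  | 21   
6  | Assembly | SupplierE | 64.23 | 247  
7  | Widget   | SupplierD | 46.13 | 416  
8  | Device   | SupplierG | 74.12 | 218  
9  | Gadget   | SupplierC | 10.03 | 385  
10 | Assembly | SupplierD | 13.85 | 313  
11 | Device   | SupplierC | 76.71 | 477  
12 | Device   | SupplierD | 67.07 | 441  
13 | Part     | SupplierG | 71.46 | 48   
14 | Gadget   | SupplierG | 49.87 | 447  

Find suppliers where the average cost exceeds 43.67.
SELECT supplier, AVG(cost)
FROM products
GROUP BY supplier
HAVING AVG(cost) > 43.67

Result:
  SupplierE: avg=49.72
  SupplierG: avg=46.26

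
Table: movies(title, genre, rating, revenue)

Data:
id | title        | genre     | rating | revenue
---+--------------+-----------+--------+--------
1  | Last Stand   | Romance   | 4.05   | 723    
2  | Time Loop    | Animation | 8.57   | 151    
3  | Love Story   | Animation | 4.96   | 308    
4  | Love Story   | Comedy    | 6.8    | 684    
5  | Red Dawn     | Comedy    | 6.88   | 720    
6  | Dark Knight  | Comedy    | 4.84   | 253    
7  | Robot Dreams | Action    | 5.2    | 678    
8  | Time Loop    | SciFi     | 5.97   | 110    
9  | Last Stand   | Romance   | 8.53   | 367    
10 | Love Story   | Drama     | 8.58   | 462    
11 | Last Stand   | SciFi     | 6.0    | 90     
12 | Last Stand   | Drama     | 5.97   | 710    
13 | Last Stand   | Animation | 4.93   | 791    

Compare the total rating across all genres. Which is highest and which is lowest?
SELECT genre, SUM(rating)
FROM movies
GROUP BY genre
ORDER BY SUM(rating)

All groups:
  Action: 5.20
  SciFi: 11.97
  Romance: 12.58
  Drama: 14.55
  Animation: 18.46
  Comedy: 18.52

Highest: Comedy (18.52)
Lowest: Action (5.20)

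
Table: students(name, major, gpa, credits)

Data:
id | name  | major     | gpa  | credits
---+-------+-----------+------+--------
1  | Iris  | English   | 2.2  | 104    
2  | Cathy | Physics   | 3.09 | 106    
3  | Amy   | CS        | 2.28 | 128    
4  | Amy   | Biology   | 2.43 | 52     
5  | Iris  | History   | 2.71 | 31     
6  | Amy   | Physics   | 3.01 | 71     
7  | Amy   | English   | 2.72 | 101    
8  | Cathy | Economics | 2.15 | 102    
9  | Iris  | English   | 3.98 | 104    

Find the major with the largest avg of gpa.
SELECT major, AVG(gpa) as val
FROM students
GROUP BY major
ORDER BY val DESC
LIMIT 1

Result: Physics with avg(gpa) = 3.05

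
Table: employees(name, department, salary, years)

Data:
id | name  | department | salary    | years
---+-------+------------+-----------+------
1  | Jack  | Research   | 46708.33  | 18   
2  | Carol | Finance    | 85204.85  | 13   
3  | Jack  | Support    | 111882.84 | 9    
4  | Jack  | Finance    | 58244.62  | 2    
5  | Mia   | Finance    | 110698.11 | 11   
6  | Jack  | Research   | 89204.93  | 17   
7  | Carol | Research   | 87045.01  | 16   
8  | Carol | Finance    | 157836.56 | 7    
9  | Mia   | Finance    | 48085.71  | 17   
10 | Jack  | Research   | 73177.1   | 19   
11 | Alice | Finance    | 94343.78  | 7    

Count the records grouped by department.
SELECT department, COUNT(*) as count
FROM employees
GROUP BY department

Result:
  Finance: 6
  Research: 4
  Support: 1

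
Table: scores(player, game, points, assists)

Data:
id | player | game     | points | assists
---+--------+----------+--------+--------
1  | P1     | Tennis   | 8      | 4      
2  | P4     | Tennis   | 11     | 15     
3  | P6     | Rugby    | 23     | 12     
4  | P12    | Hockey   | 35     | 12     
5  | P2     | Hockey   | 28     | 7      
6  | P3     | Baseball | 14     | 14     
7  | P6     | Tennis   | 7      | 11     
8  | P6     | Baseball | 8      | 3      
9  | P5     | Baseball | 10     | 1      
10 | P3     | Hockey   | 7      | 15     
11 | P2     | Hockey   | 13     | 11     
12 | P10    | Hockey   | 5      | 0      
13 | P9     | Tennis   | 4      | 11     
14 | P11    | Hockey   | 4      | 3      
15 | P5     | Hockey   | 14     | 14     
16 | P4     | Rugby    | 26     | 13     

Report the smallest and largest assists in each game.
SELECT game, MIN(assists), MAX(assists)
FROM scores
GROUP BY game

Result:
  Baseball: min=1, max=14
  Hockey: min=0, max=15
  Rugby: min=12, max=13
  Tennis: min=4, max=15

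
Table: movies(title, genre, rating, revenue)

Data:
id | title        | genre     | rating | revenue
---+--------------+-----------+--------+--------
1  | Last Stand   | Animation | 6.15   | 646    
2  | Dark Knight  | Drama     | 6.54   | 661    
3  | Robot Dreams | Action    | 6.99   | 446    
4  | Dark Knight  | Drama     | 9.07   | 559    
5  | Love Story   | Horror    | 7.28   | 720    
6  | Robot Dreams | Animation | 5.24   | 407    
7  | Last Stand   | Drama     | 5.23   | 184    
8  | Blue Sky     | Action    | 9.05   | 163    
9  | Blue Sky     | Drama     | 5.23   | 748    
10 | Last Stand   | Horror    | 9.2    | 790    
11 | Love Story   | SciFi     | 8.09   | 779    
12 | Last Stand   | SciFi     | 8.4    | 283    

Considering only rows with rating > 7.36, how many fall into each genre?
SELECT genre, COUNT(*)
FROM movies
WHERE rating > 7.36
GROUP BY genre

Note: WHERE filters rows before grouping.

Result:
  Action: 1
  Drama: 1
  Horror: 1
  SciFi: 2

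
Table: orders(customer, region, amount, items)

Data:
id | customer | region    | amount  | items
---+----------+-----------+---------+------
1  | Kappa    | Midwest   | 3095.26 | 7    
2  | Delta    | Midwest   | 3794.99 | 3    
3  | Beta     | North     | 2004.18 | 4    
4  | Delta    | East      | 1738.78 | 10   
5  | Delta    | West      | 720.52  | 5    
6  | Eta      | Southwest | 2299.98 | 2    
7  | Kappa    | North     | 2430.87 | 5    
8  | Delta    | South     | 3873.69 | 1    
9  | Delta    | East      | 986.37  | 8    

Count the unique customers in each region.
SELECT region, COUNT(DISTINCT customer)
FROM orders
GROUP BY region

Result:
  East: 1 distinct
  Midwest: 2 distinct
  North: 2 distinct
  South: 1 distinct
  Southwest: 1 distinct
  West: 1 distinct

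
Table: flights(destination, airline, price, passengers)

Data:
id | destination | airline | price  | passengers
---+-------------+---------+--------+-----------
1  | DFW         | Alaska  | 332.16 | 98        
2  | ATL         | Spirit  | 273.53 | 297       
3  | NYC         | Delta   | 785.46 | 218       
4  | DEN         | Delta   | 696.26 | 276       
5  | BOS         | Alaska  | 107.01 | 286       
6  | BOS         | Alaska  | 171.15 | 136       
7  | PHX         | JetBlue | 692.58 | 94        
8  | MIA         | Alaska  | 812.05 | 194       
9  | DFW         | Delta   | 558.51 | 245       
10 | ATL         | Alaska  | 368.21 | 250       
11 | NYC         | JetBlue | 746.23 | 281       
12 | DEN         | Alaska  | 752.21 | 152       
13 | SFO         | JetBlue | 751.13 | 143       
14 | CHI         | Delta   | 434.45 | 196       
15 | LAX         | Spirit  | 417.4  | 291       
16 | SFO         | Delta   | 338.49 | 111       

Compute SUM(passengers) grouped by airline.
SELECT airline, SUM(passengers) as result
FROM flights
GROUP BY airline

Result:
  Alaska: 1116
  Delta: 1046
  JetBlue: 518
  Spirit: 588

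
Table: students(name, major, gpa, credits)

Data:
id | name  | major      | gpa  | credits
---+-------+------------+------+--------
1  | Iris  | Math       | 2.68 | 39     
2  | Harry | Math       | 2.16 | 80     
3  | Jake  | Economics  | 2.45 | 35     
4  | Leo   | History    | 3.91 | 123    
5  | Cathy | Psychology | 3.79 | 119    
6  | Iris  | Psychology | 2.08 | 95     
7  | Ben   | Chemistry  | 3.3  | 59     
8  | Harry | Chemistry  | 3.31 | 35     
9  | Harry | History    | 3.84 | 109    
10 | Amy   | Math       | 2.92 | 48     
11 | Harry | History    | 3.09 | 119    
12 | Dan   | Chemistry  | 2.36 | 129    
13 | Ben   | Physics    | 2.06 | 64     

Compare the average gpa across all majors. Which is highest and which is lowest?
SELECT major, AVG(gpa)
FROM students
GROUP BY major
ORDER BY AVG(gpa)

All groups:
  Physics: 2.06
  Economics: 2.45
  Math: 2.59
  Psychology: 2.94
  Chemistry: 2.99
  History: 3.61

Highest: History (3.61)
Lowest: Physics (2.06)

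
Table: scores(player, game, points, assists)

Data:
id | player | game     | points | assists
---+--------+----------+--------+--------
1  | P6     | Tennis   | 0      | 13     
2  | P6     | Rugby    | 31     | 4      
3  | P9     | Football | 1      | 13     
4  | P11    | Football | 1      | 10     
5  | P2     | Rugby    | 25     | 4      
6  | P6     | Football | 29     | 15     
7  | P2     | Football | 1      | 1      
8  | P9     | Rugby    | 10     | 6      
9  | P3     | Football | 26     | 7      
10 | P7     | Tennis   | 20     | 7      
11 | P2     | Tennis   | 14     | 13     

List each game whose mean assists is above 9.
SELECT game, AVG(assists)
FROM scores
GROUP BY game
HAVING AVG(assists) > 9

Result:
  Football: avg=9.20
  Tennis: avg=11.00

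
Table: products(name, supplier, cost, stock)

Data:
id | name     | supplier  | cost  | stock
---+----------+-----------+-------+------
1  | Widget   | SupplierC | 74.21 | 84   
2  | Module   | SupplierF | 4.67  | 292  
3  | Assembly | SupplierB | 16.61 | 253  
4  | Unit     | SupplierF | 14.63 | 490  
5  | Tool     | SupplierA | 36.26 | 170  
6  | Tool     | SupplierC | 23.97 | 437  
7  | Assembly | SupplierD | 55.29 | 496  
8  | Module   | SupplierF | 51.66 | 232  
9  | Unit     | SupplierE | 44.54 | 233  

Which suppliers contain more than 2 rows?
SELECT supplier, COUNT(*) as cnt
FROM products
GROUP BY supplier
HAVING COUNT(*) > 2

Result:
  SupplierF: 3

Note: HAVING filters groups after aggregation, WHERE filters rows before.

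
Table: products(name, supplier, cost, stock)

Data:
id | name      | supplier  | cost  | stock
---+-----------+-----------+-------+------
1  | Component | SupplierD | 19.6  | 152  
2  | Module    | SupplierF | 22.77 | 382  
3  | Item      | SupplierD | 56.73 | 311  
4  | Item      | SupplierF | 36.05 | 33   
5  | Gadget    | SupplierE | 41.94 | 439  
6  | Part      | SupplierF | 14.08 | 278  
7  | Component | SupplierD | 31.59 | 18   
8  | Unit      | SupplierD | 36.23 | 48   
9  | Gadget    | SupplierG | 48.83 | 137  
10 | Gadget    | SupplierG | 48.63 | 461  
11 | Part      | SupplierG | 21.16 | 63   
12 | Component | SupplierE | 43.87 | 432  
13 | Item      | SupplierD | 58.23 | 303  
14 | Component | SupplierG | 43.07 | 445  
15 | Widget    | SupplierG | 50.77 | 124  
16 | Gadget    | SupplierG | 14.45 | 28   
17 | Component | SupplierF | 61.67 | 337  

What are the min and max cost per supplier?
SELECT supplier, MIN(cost), MAX(cost)
FROM products
GROUP BY supplier

Result:
  SupplierD: min=19.60, max=58.23
  SupplierE: min=41.94, max=43.87
  SupplierF: min=14.08, max=61.67
  SupplierG: min=14.45, max=50.77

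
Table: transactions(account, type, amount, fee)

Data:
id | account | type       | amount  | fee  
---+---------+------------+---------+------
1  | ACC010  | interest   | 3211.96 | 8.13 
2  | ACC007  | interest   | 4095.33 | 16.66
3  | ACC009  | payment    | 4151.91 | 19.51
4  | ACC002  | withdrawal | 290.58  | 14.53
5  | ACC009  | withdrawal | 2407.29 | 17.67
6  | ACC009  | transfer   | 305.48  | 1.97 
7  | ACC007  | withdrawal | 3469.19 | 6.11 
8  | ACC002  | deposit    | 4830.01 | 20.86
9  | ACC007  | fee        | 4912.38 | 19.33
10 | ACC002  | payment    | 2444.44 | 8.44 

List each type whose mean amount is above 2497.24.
SELECT type, AVG(amount)
FROM transactions
GROUP BY type
HAVING AVG(amount) > 2497.24

Result:
  deposit: avg=4830.01
  fee: avg=4912.38
  interest: avg=3653.65
  payment: avg=3298.18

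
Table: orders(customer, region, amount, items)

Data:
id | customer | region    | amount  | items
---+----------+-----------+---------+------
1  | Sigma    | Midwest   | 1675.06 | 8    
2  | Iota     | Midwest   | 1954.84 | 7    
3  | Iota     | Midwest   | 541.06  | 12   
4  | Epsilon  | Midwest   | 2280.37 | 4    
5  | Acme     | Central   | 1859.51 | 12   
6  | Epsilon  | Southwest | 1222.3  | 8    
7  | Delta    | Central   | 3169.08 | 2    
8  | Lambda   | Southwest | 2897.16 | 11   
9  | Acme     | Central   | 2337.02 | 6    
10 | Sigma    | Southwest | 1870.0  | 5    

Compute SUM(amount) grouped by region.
SELECT region, SUM(amount) as result
FROM orders
GROUP BY region

Result:
  Central: 7365.61
  Midwest: 6451.33
  Southwest: 5989.46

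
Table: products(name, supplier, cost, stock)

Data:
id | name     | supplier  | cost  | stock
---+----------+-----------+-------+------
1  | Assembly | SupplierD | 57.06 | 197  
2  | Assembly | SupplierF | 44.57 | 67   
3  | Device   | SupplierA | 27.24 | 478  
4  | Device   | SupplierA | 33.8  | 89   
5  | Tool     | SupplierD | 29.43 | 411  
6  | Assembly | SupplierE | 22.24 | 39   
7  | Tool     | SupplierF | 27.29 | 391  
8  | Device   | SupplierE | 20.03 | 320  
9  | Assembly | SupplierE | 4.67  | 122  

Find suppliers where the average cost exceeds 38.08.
SELECT supplier, AVG(cost)
FROM products
GROUP BY supplier
HAVING AVG(cost) > 38.08

Result:
  SupplierD: avg=43.25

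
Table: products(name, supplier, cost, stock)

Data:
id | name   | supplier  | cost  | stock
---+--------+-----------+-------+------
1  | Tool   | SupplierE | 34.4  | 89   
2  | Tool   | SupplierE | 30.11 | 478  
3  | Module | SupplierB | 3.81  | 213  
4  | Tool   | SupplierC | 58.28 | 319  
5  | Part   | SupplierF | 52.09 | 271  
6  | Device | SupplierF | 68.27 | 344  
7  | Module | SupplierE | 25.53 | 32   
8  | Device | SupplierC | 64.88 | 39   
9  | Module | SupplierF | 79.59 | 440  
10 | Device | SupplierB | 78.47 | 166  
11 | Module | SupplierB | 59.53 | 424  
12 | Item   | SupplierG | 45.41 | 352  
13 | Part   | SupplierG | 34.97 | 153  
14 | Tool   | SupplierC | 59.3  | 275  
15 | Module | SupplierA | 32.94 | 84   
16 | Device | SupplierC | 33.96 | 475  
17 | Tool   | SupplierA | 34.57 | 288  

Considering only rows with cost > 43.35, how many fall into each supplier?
SELECT supplier, COUNT(*)
FROM products
WHERE cost > 43.35
GROUP BY supplier

Note: WHERE filters rows before grouping.

Result:
  SupplierB: 2
  SupplierC: 3
  SupplierF: 3
  SupplierG: 1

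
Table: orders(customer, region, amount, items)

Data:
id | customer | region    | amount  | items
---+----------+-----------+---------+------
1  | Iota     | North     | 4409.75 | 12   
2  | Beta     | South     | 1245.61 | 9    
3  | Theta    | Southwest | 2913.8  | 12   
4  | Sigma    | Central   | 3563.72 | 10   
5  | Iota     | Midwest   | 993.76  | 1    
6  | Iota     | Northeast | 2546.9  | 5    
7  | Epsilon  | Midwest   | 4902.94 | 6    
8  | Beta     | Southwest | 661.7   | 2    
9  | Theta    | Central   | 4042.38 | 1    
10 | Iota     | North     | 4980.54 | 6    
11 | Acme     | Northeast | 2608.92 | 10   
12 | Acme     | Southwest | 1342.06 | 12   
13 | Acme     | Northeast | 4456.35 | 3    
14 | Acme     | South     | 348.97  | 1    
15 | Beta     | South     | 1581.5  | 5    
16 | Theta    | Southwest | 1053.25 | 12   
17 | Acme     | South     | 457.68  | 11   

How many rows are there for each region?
SELECT region, COUNT(*) as count
FROM orders
GROUP BY region

Result:
  Central: 2
  Midwest: 2
  North: 2
  Northeast: 3
  South: 4
  Southwest: 4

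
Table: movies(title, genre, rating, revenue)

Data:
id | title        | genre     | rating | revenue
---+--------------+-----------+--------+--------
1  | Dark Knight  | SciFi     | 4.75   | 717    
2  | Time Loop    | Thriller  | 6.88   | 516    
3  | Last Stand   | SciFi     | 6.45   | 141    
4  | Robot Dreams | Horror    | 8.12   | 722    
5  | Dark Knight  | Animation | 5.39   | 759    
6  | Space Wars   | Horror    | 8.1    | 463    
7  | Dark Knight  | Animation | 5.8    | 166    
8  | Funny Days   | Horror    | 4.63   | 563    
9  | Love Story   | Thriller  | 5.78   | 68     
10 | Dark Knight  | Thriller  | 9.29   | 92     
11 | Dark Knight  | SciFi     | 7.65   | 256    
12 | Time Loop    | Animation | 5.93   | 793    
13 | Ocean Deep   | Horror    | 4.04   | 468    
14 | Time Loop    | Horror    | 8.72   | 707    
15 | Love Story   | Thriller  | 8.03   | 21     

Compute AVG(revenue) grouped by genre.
SELECT genre, AVG(revenue) as result
FROM movies
GROUP BY genre

Result:
  Animation: 572.67
  Horror: 584.60
  SciFi: 371.33
  Thriller: 174.25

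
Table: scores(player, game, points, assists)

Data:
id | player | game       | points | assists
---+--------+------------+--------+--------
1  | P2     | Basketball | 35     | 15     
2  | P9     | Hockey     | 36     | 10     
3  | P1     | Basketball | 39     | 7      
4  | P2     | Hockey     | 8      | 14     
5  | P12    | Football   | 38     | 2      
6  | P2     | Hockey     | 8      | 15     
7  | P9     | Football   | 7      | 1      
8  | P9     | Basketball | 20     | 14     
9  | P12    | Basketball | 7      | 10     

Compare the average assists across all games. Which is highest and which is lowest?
SELECT game, AVG(assists)
FROM scores
GROUP BY game
ORDER BY AVG(assists)

All groups:
  Football: 1.50
  Basketball: 11.50
  Hockey: 13.00

Highest: Hockey (13.00)
Lowest: Football (1.50)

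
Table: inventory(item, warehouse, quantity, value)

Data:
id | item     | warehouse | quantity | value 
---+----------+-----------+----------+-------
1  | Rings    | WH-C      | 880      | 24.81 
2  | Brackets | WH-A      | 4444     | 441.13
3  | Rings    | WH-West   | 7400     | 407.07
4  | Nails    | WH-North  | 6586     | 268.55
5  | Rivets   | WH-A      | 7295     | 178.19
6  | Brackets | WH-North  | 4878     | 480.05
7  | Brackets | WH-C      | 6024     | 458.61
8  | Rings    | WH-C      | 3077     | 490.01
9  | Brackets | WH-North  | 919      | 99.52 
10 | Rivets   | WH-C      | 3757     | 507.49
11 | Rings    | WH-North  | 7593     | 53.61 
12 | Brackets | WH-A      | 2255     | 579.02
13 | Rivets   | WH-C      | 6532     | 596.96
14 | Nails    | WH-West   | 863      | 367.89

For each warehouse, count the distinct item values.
SELECT warehouse, COUNT(DISTINCT item)
FROM inventory
GROUP BY warehouse

Result:
  WH-A: 2 distinct
  WH-C: 3 distinct
  WH-North: 3 distinct
  WH-West: 2 distinct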